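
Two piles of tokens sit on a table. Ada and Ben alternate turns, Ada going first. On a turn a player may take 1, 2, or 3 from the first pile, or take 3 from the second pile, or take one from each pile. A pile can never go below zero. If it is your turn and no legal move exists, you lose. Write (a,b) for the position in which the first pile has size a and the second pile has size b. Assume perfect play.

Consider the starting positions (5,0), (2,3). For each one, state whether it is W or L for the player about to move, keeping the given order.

(5,0): W, (2,3): L

Work bottom-up. With no move the player to move loses. Otherwise the position is W if at least one move leads to an L position for the opponent, and L if every move leads to a W.
No move ever increases a pile, so every position that can arise here has a ≤ 5 and b ≤ 3; it is enough to label the cells with 0 ≤ a ≤ 5 and 0 ≤ b ≤ 3.
Every move lowers a or b (never raises either), so fill the grid row by row in increasing a, and left to right within a row: each cell's successors are then already labelled.
      b=0  b=1  b=2  b=3
a=0:    L    L    L    W
a=1:    W    W    W    W
a=2:    W    W    W    L
a=3:    W    W    W    W
a=4:    L    L    L    W
a=5:    W    W    W    W
Cells with no legal move (terminal, hence L): (0,0), (0,1), (0,2).
The remaining L cells, each justified by listing all of its moves:
(2,3): →(1,3)(W), (0,3)(W), (2,0)(W), (1,2)(W) — all W, so L
(4,0): →(3,0)(W), (2,0)(W), (1,0)(W) — all W, so L
(4,1): →(3,1)(W), (2,1)(W), (1,1)(W), (3,0)(W) — all W, so L
(4,2): →(3,2)(W), (2,2)(W), (1,2)(W), (3,1)(W) — all W, so L
Every other cell has at least one move into one of the L cells above, so it is W.
(5,0): the move to (4,0) reaches an L cell, so W
(2,3): one of the L cells justified above, so L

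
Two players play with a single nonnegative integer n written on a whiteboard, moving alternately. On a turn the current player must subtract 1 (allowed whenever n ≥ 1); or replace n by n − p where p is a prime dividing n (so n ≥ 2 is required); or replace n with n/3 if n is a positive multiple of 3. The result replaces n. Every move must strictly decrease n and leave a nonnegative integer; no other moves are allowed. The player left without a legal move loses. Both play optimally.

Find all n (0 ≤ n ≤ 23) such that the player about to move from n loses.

Work bottom-up. With no move the player to move loses. Otherwise the position is W if at least one move leads to an L position for the opponent, and L if every move leads to a W.
n=0: no move → L
n=1: can move to 0, which is L ⇒ W
n=2: can move to 0, which is L ⇒ W
n=3: can move to 0, which is L ⇒ W
n=4: moves to 2(W), 3(W); every one is W ⇒ L
n=5: can move to 0, which is L ⇒ W
n=6: can move to 4, which is L ⇒ W
n=7: can move to 0, which is L ⇒ W
n=8: moves to 6(W), 7(W); every one is W ⇒ L
n=9: can move to 8, which is L ⇒ W
n=10: can move to 8, which is L ⇒ W
n=11: can move to 0, which is L ⇒ W
n=12: can move to 4, which is L ⇒ W
n=13: can move to 0, which is L ⇒ W
n=14: moves to 7(W), 12(W), 13(W); every one is W ⇒ L
n=15: can move to 14, which is L ⇒ W
n=16: can move to 14, which is L ⇒ W
n=17: can move to 0, which is L ⇒ W
n=18: moves to 6(W), 15(W), 16(W), 17(W); every one is W ⇒ L
n=19: can move to 0, which is L ⇒ W
n=20: can move to 18, which is L ⇒ W
n=21: can move to 14, which is L ⇒ W
n=22: moves to 11(W), 20(W), 21(W); every one is W ⇒ L
n=23: can move to 0, which is L ⇒ W
The losing starting values of n are exactly the entries labelled L in this table (6 of them).

0, 4, 8, 14, 18, 22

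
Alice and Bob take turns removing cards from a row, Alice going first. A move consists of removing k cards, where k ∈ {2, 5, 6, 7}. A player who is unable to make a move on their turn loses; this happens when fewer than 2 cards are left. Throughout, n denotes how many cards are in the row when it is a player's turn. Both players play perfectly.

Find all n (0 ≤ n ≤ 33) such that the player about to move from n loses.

Build the W/L table. Terminal = L. A non-terminal position is W if it has a move to some L; otherwise it is L.
n=0: no move → L
n=1: no move → L
n=2: →0(L), so W
n=3: →1(L), so W
n=4: →2(W) only, which is W, so L
n=5: →0(L), so W
n=6: →4(L), so W
n=7: →1(L), so W
n=8: →1(L), so W
n=9: →4(L), so W
n=10: →4(L), so W
n=11: →4(L), so W
n=12: →10(W), 7(W), 6(W), 5(W) — all W, so L
n=13: →11(W), 8(W), 7(W), 6(W) — all W, so L
n=14: →12(L), so W
n=15: →13(L), so W
n=16: →14(W), 11(W), 10(W), 9(W) — all W, so L
n=17: →12(L), so W
n=18: →16(L), so W
n=19: →13(L), so W
n=20: →13(L), so W
n=21: →16(L), so W
n=22: →16(L), so W
n=23: →16(L), so W
n=24: →22(W), 19(W), 18(W), 17(W) — all W, so L
n=25: →23(W), 20(W), 19(W), 18(W) — all W, so L
n=26: →24(L), so W
n=27: →25(L), so W
n=28: →26(W), 23(W), 22(W), 21(W) — all W, so L
n=29: →24(L), so W
n=30: →28(L), so W
n=31: →25(L), so W
n=32: →25(L), so W
n=33: →28(L), so W
Reading off the rows marked L gives the requested list; there are 9 such values of n.

0, 1, 4, 12, 13, 16, 24, 25, 28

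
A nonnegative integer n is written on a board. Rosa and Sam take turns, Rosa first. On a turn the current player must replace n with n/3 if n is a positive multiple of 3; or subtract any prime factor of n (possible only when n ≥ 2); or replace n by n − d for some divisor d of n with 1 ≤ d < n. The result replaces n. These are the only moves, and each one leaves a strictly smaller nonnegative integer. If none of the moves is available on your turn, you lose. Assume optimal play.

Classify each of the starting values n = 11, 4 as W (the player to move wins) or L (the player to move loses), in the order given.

Positions with no move are L. A position that does have a move is losing for the player to move precisely when every available move leads to a winning position for the opponent. Fill in the labels:
n=0: no move → L
n=1: no move → L
n=2: reaches L-position 0 → W
n=3: reaches L-position 0 → W
n=4: only reaches 2(W), 3(W), all W → L
n=5: reaches L-position 0 → W
n=6: reaches L-position 4 → W
n=7: reaches L-position 0 → W
n=8: reaches L-position 4 → W
n=9: only reaches 3(W), 6(W), 8(W), all W → L
n=10: reaches L-position 9 → W
n=11: reaches L-position 0 → W

11: W, 4: L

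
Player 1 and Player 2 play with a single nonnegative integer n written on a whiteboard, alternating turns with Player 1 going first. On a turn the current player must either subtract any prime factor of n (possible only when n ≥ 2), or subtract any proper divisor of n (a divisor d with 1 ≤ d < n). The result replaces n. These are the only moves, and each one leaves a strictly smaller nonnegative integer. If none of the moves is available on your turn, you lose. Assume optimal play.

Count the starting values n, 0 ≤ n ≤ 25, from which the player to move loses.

6

Classify positions by backward induction: terminal positions (no move available) are L. From any other position, the mover wins iff some move reaches an L.
n=0: no move → L
n=1: no move → L
n=2: W (go to 0, an L position)
n=3: W (go to 0, an L position)
n=4: L (options 2(W), 3(W) are all W)
n=5: W (go to 0, an L position)
n=6: W (go to 4, an L position)
n=7: W (go to 0, an L position)
n=8: W (go to 4, an L position)
n=9: L (options 6(W), 8(W) are all W)
n=10: W (go to 9, an L position)
n=11: W (go to 0, an L position)
n=12: W (go to 9, an L position)
n=13: W (go to 0, an L position)
n=14: L (options 7(W), 12(W), 13(W) are all W)
n=15: W (go to 14, an L position)
n=16: W (go to 14, an L position)
n=17: W (go to 0, an L position)
n=18: W (go to 9, an L position)
n=19: W (go to 0, an L position)
n=20: L (options 10(W), 15(W), 16(W), 18(W), 19(W) are all W)
n=21: W (go to 14, an L position)
n=22: W (go to 20, an L position)
n=23: W (go to 0, an L position)
n=24: W (go to 20, an L position)
n=25: W (go to 20, an L position)
L entries with 0 ≤ n ≤ 25: n = 0, 1, 4, 9, 14, 20; that makes 6.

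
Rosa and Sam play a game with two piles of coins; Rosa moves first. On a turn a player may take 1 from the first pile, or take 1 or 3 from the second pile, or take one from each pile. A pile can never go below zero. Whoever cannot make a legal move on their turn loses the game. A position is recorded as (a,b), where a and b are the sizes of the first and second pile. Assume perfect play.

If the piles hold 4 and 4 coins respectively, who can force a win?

Compute win/loss labels from the base case upward. A position with no move is L. Any other position is W if it can reach an L in one move, else L.
No move ever increases a pile, so every position that can arise here has a ≤ 4 and b ≤ 4; it is enough to label the cells with 0 ≤ a ≤ 4 and 0 ≤ b ≤ 4.
Every move lowers a or b (never raises either), so fill the grid row by row in increasing a, and left to right within a row: each cell's successors are then already labelled.
      b=0  b=1  b=2  b=3  b=4
a=0:    L    W    L    W    L
a=1:    W    W    W    W    W
a=2:    L    W    L    W    L
a=3:    W    W    W    W    W
a=4:    L    W    L    W    L
Cells with no legal move (terminal, hence L): (0,0).
The remaining L cells, each justified by listing all of its moves:
(0,2): only reaches (0,1)(W), which is W → L
(0,4): only reaches (0,3)(W), (0,1)(W), all W → L
(2,0): only reaches (1,0)(W), which is W → L
(2,2): only reaches (1,2)(W), (2,1)(W), (1,1)(W), all W → L
(2,4): only reaches (1,4)(W), (2,3)(W), (2,1)(W), (1,3)(W), all W → L
(4,0): only reaches (3,0)(W), which is W → L
(4,2): only reaches (3,2)(W), (4,1)(W), (3,1)(W), all W → L
(4,4): only reaches (3,4)(W), (4,3)(W), (4,1)(W), (3,3)(W), all W → L
Every other cell has at least one move into one of the L cells above, so it is W.
The starting position (4,4) is L: whatever Rosa does, the opponent receives a W position.

Sam wins.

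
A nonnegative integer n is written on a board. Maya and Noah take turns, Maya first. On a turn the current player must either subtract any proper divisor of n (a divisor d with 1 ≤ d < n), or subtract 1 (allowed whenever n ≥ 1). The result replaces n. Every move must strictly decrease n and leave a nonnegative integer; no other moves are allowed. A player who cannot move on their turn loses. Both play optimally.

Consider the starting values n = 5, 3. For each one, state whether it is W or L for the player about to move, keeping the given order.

5: L, 3: W

Work bottom-up. With no move the player to move loses. Otherwise the position is W if at least one move leads to an L position for the opponent, and L if every move leads to a W.
n=0: no move → L
n=1: can move to 0, which is L ⇒ W
n=2: the only move is to 1(W), a W ⇒ L
n=3: can move to 2, which is L ⇒ W
n=4: can move to 2, which is L ⇒ W
n=5: the only move is to 4(W), a W ⇒ L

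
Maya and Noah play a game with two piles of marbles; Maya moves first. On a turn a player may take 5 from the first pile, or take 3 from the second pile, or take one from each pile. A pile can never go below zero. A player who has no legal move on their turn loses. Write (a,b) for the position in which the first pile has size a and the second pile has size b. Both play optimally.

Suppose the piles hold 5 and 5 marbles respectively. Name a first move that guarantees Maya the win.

Move to (4,4).

Label each position W (a win for the player to move) or L (a loss). A position with no legal move is L; any other position is W exactly when some move reaches an L, and L when every move reaches a W.
No move ever increases a pile, so every position that can arise here has a ≤ 5 and b ≤ 5; it is enough to label the cells with 0 ≤ a ≤ 5 and 0 ≤ b ≤ 5.
Every move lowers a or b (never raises either), so fill the grid row by row in increasing a, and left to right within a row: each cell's successors are then already labelled.
      b=0  b=1  b=2  b=3  b=4  b=5
a=0:    L    L    L    W    W    W
a=1:    L    W    W    W    L    L
a=2:    L    W    L    W    L    W
a=3:    L    W    L    W    L    W
a=4:    L    W    L    W    L    W
a=5:    W    W    W    W    L    W
Cells with no legal move (terminal, hence L): (0,0), (0,1), (0,2), (1,0), (2,0), (3,0), (4,0).
The remaining L cells, each justified by listing all of its moves:
(1,4): L (options (1,1)(W), (0,3)(W) are all W)
(1,5): L (options (1,2)(W), (0,4)(W) are all W)
(2,2): L (sole option (1,1)(W) is W)
(2,4): L (options (2,1)(W), (1,3)(W) are all W)
(3,2): L (sole option (2,1)(W) is W)
(3,4): L (options (3,1)(W), (2,3)(W) are all W)
(4,2): L (sole option (3,1)(W) is W)
(4,4): L (options (4,1)(W), (3,3)(W) are all W)
(5,4): L (options (0,4)(W), (5,1)(W), (4,3)(W) are all W)
Every other cell has at least one move into one of the L cells above, so it is W.
From (5,5), the L positions reachable in one move are: (4,4).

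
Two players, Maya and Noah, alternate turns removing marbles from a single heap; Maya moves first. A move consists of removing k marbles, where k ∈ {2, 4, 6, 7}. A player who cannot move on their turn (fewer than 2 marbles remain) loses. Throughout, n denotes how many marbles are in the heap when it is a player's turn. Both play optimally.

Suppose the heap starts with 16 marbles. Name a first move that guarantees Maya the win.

Remove 6, leaving 10.

Work bottom-up. With no move the player to move loses. Otherwise the position is W if at least one move leads to an L position for the opponent, and L if every move leads to a W.
n=0: no move → L
n=1: no move → L
n=2: can move to 0, which is L ⇒ W
n=3: can move to 1, which is L ⇒ W
n=4: can move to 0, which is L ⇒ W
n=5: can move to 1, which is L ⇒ W
n=6: can move to 0, which is L ⇒ W
n=7: can move to 1, which is L ⇒ W
n=8: can move to 1, which is L ⇒ W
n=9: moves to 7(W), 5(W), 3(W), 2(W); every one is W ⇒ L
n=10: moves to 8(W), 6(W), 4(W), 3(W); every one is W ⇒ L
n=11: can move to 9, which is L ⇒ W
n=12: can move to 10, which is L ⇒ W
n=13: can move to 9, which is L ⇒ W
n=14: can move to 10, which is L ⇒ W
n=15: can move to 9, which is L ⇒ W
n=16: can move to 10, which is L ⇒ W
From 16, the L positions reachable in one move are: 10, 9. Any move reaching one of these is winning.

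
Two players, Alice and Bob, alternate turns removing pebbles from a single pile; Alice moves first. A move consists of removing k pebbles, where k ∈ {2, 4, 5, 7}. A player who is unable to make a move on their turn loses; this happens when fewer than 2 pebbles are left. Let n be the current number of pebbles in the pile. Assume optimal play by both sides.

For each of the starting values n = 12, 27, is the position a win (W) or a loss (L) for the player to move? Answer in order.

Work bottom-up. With no move the player to move loses. Otherwise the position is W if at least one move leads to an L position for the opponent, and L if every move leads to a W.
n=0: no move → L
n=1: no move → L
n=2: →0(L), so W
n=3: →1(L), so W
n=4: →0(L), so W
n=5: →1(L), so W
n=6: →1(L), so W
n=7: →0(L), so W
n=8: →1(L), so W
n=9: →7(W), 5(W), 4(W), 2(W) — all W, so L
n=10: →8(W), 6(W), 5(W), 3(W) — all W, so L
n=11: →9(L), so W
n=12: →10(L), so W
n=13: →9(L), so W
n=14: →10(L), so W
n=15: →10(L), so W
n=16: →9(L), so W
n=17: →10(L), so W
n=18: →16(W), 14(W), 13(W), 11(W) — all W, so L
n=19: →17(W), 15(W), 14(W), 12(W) — all W, so L
n=20: →18(L), so W
n=21: →19(L), so W
n=22: →18(L), so W
n=23: →19(L), so W
n=24: →19(L), so W
n=25: →18(L), so W
n=26: →19(L), so W
n=27: →25(W), 23(W), 22(W), 20(W) — all W, so L

12: W, 27: L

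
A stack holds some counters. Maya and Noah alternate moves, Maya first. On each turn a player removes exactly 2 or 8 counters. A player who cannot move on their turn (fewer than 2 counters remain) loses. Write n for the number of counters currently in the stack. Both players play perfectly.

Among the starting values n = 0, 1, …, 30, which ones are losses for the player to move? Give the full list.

Build the W/L table. Terminal = L. A non-terminal position is W if it has a move to some L; otherwise it is L.
n=0: no move → L
n=1: no move → L
n=2: reaches L-position 0 → W
n=3: reaches L-position 1 → W
n=4: only reaches 2(W), which is W → L
n=5: only reaches 3(W), which is W → L
n=6: reaches L-position 4 → W
n=7: reaches L-position 5 → W
n=8: reaches L-position 0 → W
n=9: reaches L-position 1 → W
n=10: only reaches 8(W), 2(W), all W → L
n=11: only reaches 9(W), 3(W), all W → L
n=12: reaches L-position 10 → W
n=13: reaches L-position 11 → W
n=14: only reaches 12(W), 6(W), all W → L
n=15: only reaches 13(W), 7(W), all W → L
n=16: reaches L-position 14 → W
n=17: reaches L-position 15 → W
n=18: reaches L-position 10 → W
n=19: reaches L-position 11 → W
n=20: only reaches 18(W), 12(W), all W → L
n=21: only reaches 19(W), 13(W), all W → L
n=22: reaches L-position 20 → W
n=23: reaches L-position 21 → W
n=24: only reaches 22(W), 16(W), all W → L
n=25: only reaches 23(W), 17(W), all W → L
n=26: reaches L-position 24 → W
n=27: reaches L-position 25 → W
n=28: reaches L-position 20 → W
n=29: reaches L-position 21 → W
n=30: only reaches 28(W), 22(W), all W → L
Reading off the rows marked L gives the requested list; there are 13 such values of n.

0, 1, 4, 5, 10, 11, 14, 15, 20, 21, 24, 25, 30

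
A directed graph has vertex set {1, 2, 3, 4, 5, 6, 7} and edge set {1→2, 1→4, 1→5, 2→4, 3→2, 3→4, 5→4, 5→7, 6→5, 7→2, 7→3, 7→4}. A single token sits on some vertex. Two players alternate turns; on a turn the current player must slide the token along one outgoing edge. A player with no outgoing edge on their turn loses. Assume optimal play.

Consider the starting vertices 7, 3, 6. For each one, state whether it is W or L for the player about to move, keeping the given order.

7: W, 3: W, 6: L

Compute win/loss labels from the base case upward. A position with no move is L. Any other position is W if it can reach an L in one move, else L.
Every edge goes from a vertex to one that appears earlier in the order 4, 2, 3, 7, 5, 1, 6, so processing vertices in that order labels each vertex after all of its successors.
4: no outgoing edge → L
2: W (go to 4, an L position)
3: W (go to 4, an L position)
7: W (go to 4, an L position)
5: W (go to 4, an L position)
1: W (go to 4, an L position)
6: L (sole option 5(W) is W)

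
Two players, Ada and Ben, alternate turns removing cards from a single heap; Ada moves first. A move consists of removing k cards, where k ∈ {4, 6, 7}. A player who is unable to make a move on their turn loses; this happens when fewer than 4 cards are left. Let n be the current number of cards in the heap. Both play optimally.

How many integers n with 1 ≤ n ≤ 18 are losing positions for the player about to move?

Use the standard recursion: the mover loses at a terminal position; elsewhere, the mover wins exactly when some move hands the opponent an L position.
n=0: no move → L
n=1: no move → L
n=2: no move → L
n=3: no move → L
n=4: W (go to 0, an L position)
n=5: W (go to 1, an L position)
n=6: W (go to 2, an L position)
n=7: W (go to 3, an L position)
n=8: W (go to 2, an L position)
n=9: W (go to 3, an L position)
n=10: W (go to 3, an L position)
n=11: L (options 7(W), 5(W), 4(W) are all W)
n=12: L (options 8(W), 6(W), 5(W) are all W)
n=13: L (options 9(W), 7(W), 6(W) are all W)
n=14: L (options 10(W), 8(W), 7(W) are all W)
n=15: W (go to 11, an L position)
n=16: W (go to 12, an L position)
n=17: W (go to 13, an L position)
n=18: W (go to 14, an L position)
L entries with 1 ≤ n ≤ 18 (n=0 is outside the asked range and is not counted): n = 1, 2, 3, 11, 12, 13, 14; that makes 7.

7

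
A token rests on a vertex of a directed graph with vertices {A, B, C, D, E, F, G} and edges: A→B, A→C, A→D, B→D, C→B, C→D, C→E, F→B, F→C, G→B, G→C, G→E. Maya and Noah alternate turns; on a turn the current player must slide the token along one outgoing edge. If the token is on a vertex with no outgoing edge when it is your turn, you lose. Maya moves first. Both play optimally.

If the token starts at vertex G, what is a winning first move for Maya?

Move to E.

Positions with no move are L. A position that does have a move is losing for the player to move precisely when every available move leads to a winning position for the opponent. Fill in the labels:
Every edge goes from a vertex to one that appears earlier in the order E, D, B, C, G, A, F, so processing vertices in that order labels each vertex after all of its successors.
E: no outgoing edge → L
D: no outgoing edge → L
B: can move to D, which is L ⇒ W
C: can move to D, which is L ⇒ W
G: can move to E, which is L ⇒ W
A: can move to D, which is L ⇒ W
F: moves to C(W), B(W); every one is W ⇒ L
From G, the L positions reachable in one move are: E.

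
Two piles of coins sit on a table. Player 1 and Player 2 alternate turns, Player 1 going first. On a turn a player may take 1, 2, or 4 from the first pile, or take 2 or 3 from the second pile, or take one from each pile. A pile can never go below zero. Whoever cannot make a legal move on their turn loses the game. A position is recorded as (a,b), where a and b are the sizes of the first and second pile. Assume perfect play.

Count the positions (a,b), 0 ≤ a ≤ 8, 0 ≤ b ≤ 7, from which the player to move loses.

24

Build the W/L table. Terminal = L. A non-terminal position is W if it has a move to some L; otherwise it is L.
Every move lowers a or b (never raises either), so fill the grid row by row in increasing a, and left to right within a row: each cell's successors are then already labelled.
      b=0  b=1  b=2  b=3  b=4  b=5  b=6  b=7
a=0:    L    L    W    W    W    L    L    W
a=1:    W    W    W    L    L    W    W    W
a=2:    W    W    L    W    W    W    W    L
a=3:    L    L    W    W    W    L    L    W
a=4:    W    W    W    L    L    W    W    W
a=5:    W    W    L    W    W    W    W    L
a=6:    L    L    W    W    W    L    L    W
a=7:    W    W    W    L    L    W    W    W
a=8:    W    W    L    W    W    W    W    L
Cells with no legal move (terminal, hence L): (0,0), (0,1).
The remaining L cells, each justified by listing all of its moves:
(0,5): →(0,3)(W), (0,2)(W) — all W, so L
(0,6): →(0,4)(W), (0,3)(W) — all W, so L
(1,3): →(0,3)(W), (1,1)(W), (1,0)(W), (0,2)(W) — all W, so L
(1,4): →(0,4)(W), (1,2)(W), (1,1)(W), (0,3)(W) — all W, so L
(2,2): →(1,2)(W), (0,2)(W), (2,0)(W), (1,1)(W) — all W, so L
(2,7): →(1,7)(W), (0,7)(W), (2,5)(W), (2,4)(W), (1,6)(W) — all W, so L
(3,0): →(2,0)(W), (1,0)(W) — all W, so L
(3,1): →(2,1)(W), (1,1)(W), (2,0)(W) — all W, so L
(3,5): →(2,5)(W), (1,5)(W), (3,3)(W), (3,2)(W), (2,4)(W) — all W, so L
(3,6): →(2,6)(W), (1,6)(W), (3,4)(W), (3,3)(W), (2,5)(W) — all W, so L
(4,3): →(3,3)(W), (2,3)(W), (0,3)(W), (4,1)(W), (4,0)(W), (3,2)(W) — all W, so L
(4,4): →(3,4)(W), (2,4)(W), (0,4)(W), (4,2)(W), (4,1)(W), (3,3)(W) — all W, so L
(5,2): →(4,2)(W), (3,2)(W), (1,2)(W), (5,0)(W), (4,1)(W) — all W, so L
(5,7): →(4,7)(W), (3,7)(W), (1,7)(W), (5,5)(W), (5,4)(W), (4,6)(W) — all W, so L
(6,0): →(5,0)(W), (4,0)(W), (2,0)(W) — all W, so L
(6,1): →(5,1)(W), (4,1)(W), (2,1)(W), (5,0)(W) — all W, so L
(6,5): →(5,5)(W), (4,5)(W), (2,5)(W), (6,3)(W), (6,2)(W), (5,4)(W) — all W, so L
(6,6): →(5,6)(W), (4,6)(W), (2,6)(W), (6,4)(W), (6,3)(W), (5,5)(W) — all W, so L
(7,3): →(6,3)(W), (5,3)(W), (3,3)(W), (7,1)(W), (7,0)(W), (6,2)(W) — all W, so L
(7,4): →(6,4)(W), (5,4)(W), (3,4)(W), (7,2)(W), (7,1)(W), (6,3)(W) — all W, so L
(8,2): →(7,2)(W), (6,2)(W), (4,2)(W), (8,0)(W), (7,1)(W) — all W, so L
(8,7): →(7,7)(W), (6,7)(W), (4,7)(W), (8,5)(W), (8,4)(W), (7,6)(W) — all W, so L
Every other cell has at least one move into one of the L cells above, so it is W.
L cells per row: a=0: 4, a=1: 2, a=2: 2, a=3: 4, a=4: 2, a=5: 2, a=6: 4, a=7: 2, a=8: 2; total 24.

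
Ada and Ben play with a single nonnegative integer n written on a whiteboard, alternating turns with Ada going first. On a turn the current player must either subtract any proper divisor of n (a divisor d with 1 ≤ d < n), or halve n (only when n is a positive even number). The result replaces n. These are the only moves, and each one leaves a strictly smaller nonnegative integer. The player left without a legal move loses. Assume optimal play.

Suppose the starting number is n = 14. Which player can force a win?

Ada wins.

Compute win/loss labels from the base case upward. A position with no move is L. Any other position is W if it can reach an L in one move, else L.
n=0: no move → L
n=1: no move → L
n=2: reaches L-position 1 → W
n=3: only reaches 2(W), which is W → L
n=4: reaches L-position 3 → W
n=5: only reaches 4(W), which is W → L
n=6: reaches L-position 3 → W
n=7: only reaches 6(W), which is W → L
n=8: reaches L-position 7 → W
n=9: only reaches 6(W), 8(W), all W → L
n=10: reaches L-position 5 → W
n=11: only reaches 10(W), which is W → L
n=12: reaches L-position 9 → W
n=13: only reaches 12(W), which is W → L
n=14: reaches L-position 7 → W
From 14 Ada can move to 7, reaching an L position.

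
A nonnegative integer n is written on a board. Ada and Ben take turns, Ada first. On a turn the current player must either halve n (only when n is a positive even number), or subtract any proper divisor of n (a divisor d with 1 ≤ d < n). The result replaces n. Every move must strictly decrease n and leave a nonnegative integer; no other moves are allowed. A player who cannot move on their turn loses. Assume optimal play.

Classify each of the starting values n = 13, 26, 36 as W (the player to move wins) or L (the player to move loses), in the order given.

13: L, 26: W, 36: W

Use the standard recursion: the mover loses at a terminal position; elsewhere, the mover wins exactly when some move hands the opponent an L position.
n=0: no move → L
n=1: no move → L
n=2: W (go to 1, an L position)
n=3: L (sole option 2(W) is W)
n=4: W (go to 3, an L position)
n=5: L (sole option 4(W) is W)
n=6: W (go to 3, an L position)
n=7: L (sole option 6(W) is W)
n=8: W (go to 7, an L position)
n=9: L (options 6(W), 8(W) are all W)
n=10: W (go to 5, an L position)
n=11: L (sole option 10(W) is W)
n=12: W (go to 9, an L position)
n=13: L (sole option 12(W) is W)
n=14: W (go to 7, an L position)
n=15: L (options 10(W), 12(W), 14(W) are all W)
n=16: W (go to 15, an L position)
n=17: L (sole option 16(W) is W)
n=18: W (go to 9, an L position)
n=19: L (sole option 18(W) is W)
n=20: W (go to 15, an L position)
n=21: L (options 14(W), 18(W), 20(W) are all W)
n=22: W (go to 11, an L position)
n=23: L (sole option 22(W) is W)
n=24: W (go to 21, an L position)
n=25: L (options 20(W), 24(W) are all W)
n=26: W (go to 13, an L position)
n=27: L (options 18(W), 24(W), 26(W) are all W)
n=28: W (go to 21, an L position)
n=29: L (sole option 28(W) is W)
n=30: W (go to 15, an L position)
n=31: L (sole option 30(W) is W)
n=32: W (go to 31, an L position)
n=33: L (options 22(W), 30(W), 32(W) are all W)
n=34: W (go to 17, an L position)
n=35: L (options 28(W), 30(W), 34(W) are all W)
n=36: W (go to 27, an L position)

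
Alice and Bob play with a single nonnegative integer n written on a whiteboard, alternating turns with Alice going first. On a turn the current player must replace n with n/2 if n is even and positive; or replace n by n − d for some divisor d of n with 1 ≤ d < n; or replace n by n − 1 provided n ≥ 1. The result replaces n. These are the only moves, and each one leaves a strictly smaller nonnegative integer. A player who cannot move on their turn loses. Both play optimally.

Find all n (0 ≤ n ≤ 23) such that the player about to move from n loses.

Compute win/loss labels from the base case upward. A position with no move is L. Any other position is W if it can reach an L in one move, else L.
n=0: no move → L
n=1: W (go to 0, an L position)
n=2: L (sole option 1(W) is W)
n=3: W (go to 2, an L position)
n=4: W (go to 2, an L position)
n=5: L (sole option 4(W) is W)
n=6: W (go to 5, an L position)
n=7: L (sole option 6(W) is W)
n=8: W (go to 7, an L position)
n=9: L (options 6(W), 8(W) are all W)
n=10: W (go to 5, an L position)
n=11: L (sole option 10(W) is W)
n=12: W (go to 9, an L position)
n=13: L (sole option 12(W) is W)
n=14: W (go to 7, an L position)
n=15: L (options 10(W), 12(W), 14(W) are all W)
n=16: W (go to 15, an L position)
n=17: L (sole option 16(W) is W)
n=18: W (go to 9, an L position)
n=19: L (sole option 18(W) is W)
n=20: W (go to 15, an L position)
n=21: L (options 14(W), 18(W), 20(W) are all W)
n=22: W (go to 11, an L position)
n=23: L (sole option 22(W) is W)
Reading off the rows marked L gives the requested list; there are 12 such values of n.

0, 2, 5, 7, 9, 11, 13, 15, 17, 19, 21, 23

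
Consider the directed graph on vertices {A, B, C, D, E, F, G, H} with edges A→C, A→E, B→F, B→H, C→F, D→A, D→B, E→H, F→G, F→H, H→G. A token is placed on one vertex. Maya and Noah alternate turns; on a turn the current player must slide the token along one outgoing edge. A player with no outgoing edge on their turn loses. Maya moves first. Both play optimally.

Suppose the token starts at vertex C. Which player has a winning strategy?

Noah wins.

Work bottom-up. With no move the player to move loses. Otherwise the position is W if at least one move leads to an L position for the opponent, and L if every move leads to a W.
Every edge goes from a vertex to one that appears earlier in the order G, H, F, B, E, C, A, D, so processing vertices in that order labels each vertex after all of its successors.
G: no outgoing edge → L
H: →G(L), so W
F: →G(L), so W
B: →F(W), H(W) — all W, so L
E: →H(W) only, which is W, so L
C: →F(W) only, which is W, so L
A: →C(L), so W
D: →B(L), so W
Every move from C reaches a W position, so the mover loses.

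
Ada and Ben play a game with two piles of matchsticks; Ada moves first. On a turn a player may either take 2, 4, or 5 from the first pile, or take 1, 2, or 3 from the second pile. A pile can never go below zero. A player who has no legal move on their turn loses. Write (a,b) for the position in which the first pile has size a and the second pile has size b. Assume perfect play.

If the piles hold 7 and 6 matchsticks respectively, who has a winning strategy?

Work bottom-up. With no move the player to move loses. Otherwise the position is W if at least one move leads to an L position for the opponent, and L if every move leads to a W.
No move ever increases a pile, so every position that can arise here has a ≤ 7 and b ≤ 6; it is enough to label the cells with 0 ≤ a ≤ 7 and 0 ≤ b ≤ 6.
Every move lowers a or b (never raises either), so fill the grid row by row in increasing a, and left to right within a row: each cell's successors are then already labelled.
      b=0  b=1  b=2  b=3  b=4  b=5  b=6
a=0:    L    W    W    W    L    W    W
a=1:    L    W    W    W    L    W    W
a=2:    W    L    W    W    W    L    W
a=3:    W    L    W    W    W    L    W
a=4:    W    W    L    W    W    W    L
a=5:    W    W    L    W    W    W    L
a=6:    W    W    W    L    W    W    W
a=7:    L    W    W    W    L    W    W
Cells with no legal move (terminal, hence L): (0,0), (1,0).
The remaining L cells, each justified by listing all of its moves:
(0,4): →(0,3)(W), (0,2)(W), (0,1)(W) — all W, so L
(1,4): →(1,3)(W), (1,2)(W), (1,1)(W) — all W, so L
(2,1): →(0,1)(W), (2,0)(W) — all W, so L
(2,5): →(0,5)(W), (2,4)(W), (2,3)(W), (2,2)(W) — all W, so L
(3,1): →(1,1)(W), (3,0)(W) — all W, so L
(3,5): →(1,5)(W), (3,4)(W), (3,3)(W), (3,2)(W) — all W, so L
(4,2): →(2,2)(W), (0,2)(W), (4,1)(W), (4,0)(W) — all W, so L
(4,6): →(2,6)(W), (0,6)(W), (4,5)(W), (4,4)(W), (4,3)(W) — all W, so L
(5,2): →(3,2)(W), (1,2)(W), (0,2)(W), (5,1)(W), (5,0)(W) — all W, so L
(5,6): →(3,6)(W), (1,6)(W), (0,6)(W), (5,5)(W), (5,4)(W), (5,3)(W) — all W, so L
(6,3): →(4,3)(W), (2,3)(W), (1,3)(W), (6,2)(W), (6,1)(W), (6,0)(W) — all W, so L
(7,0): →(5,0)(W), (3,0)(W), (2,0)(W) — all W, so L
(7,4): →(5,4)(W), (3,4)(W), (2,4)(W), (7,3)(W), (7,2)(W), (7,1)(W) — all W, so L
Every other cell has at least one move into one of the L cells above, so it is W.
From (7,6) Ada can move to (5,6), reaching an L position.

Ada wins.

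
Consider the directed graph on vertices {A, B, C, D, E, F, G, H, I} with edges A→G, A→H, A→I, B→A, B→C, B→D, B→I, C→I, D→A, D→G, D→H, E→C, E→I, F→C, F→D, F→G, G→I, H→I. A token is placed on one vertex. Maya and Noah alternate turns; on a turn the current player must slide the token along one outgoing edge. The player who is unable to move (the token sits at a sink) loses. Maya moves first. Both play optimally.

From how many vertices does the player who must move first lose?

2

Use the standard recursion: the mover loses at a terminal position; elsewhere, the mover wins exactly when some move hands the opponent an L position.
Every edge goes from a vertex to one that appears earlier in the order I, G, H, C, A, D, F, B, E, so processing vertices in that order labels each vertex after all of its successors.
I: no outgoing edge → L
G: →I(L), so W
H: →I(L), so W
C: →I(L), so W
A: →I(L), so W
D: →A(W), H(W), G(W) — all W, so L
F: →D(L), so W
B: →D(L), so W
E: →I(L), so W
The L vertices are D, I; that is 2 in all.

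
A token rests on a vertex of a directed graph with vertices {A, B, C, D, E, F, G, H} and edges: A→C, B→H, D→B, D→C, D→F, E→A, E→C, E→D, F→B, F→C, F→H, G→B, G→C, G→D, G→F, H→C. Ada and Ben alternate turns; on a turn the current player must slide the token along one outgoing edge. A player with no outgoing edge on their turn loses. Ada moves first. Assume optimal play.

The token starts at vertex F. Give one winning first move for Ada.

Move to B.

Classify positions by backward induction: terminal positions (no move available) are L. From any other position, the mover wins iff some move reaches an L.
Every edge goes from a vertex to one that appears earlier in the order C, H, B, F, D, G, A, E, so processing vertices in that order labels each vertex after all of its successors.
C: no outgoing edge → L
H: can move to C, which is L ⇒ W
B: the only move is to H(W), a W ⇒ L
F: can move to B, which is L ⇒ W
D: can move to B, which is L ⇒ W
G: can move to B, which is L ⇒ W
A: can move to C, which is L ⇒ W
E: can move to C, which is L ⇒ W
From F, the L positions reachable in one move are: B, C. Any move reaching one of these is winning.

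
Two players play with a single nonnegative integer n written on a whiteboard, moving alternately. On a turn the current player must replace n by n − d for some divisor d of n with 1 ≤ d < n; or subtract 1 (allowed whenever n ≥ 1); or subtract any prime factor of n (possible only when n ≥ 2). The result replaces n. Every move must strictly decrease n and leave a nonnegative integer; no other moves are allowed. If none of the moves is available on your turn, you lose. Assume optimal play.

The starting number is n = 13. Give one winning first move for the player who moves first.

Move to 0.

Use the standard recursion: the mover loses at a terminal position; elsewhere, the mover wins exactly when some move hands the opponent an L position.
n=0: no move → L
n=1: can move to 0, which is L ⇒ W
n=2: can move to 0, which is L ⇒ W
n=3: can move to 0, which is L ⇒ W
n=4: moves to 2(W), 3(W); every one is W ⇒ L
n=5: can move to 0, which is L ⇒ W
n=6: can move to 4, which is L ⇒ W
n=7: can move to 0, which is L ⇒ W
n=8: can move to 4, which is L ⇒ W
n=9: moves to 6(W), 8(W); every one is W ⇒ L
n=10: can move to 9, which is L ⇒ W
n=11: can move to 0, which is L ⇒ W
n=12: can move to 9, which is L ⇒ W
n=13: can move to 0, which is L ⇒ W
From 13, the L positions reachable in one move are: 0.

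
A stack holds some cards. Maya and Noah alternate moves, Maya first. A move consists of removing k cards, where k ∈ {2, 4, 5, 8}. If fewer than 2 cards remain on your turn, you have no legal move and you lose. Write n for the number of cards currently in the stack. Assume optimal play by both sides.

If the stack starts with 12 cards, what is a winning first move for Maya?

Use the standard recursion: the mover loses at a terminal position; elsewhere, the mover wins exactly when some move hands the opponent an L position.
n=0: no move → L
n=1: no move → L
n=2: →0(L), so W
n=3: →1(L), so W
n=4: →0(L), so W
n=5: →1(L), so W
n=6: →1(L), so W
n=7: →5(W), 3(W), 2(W) — all W, so L
n=8: →0(L), so W
n=9: →7(L), so W
n=10: →8(W), 6(W), 5(W), 2(W) — all W, so L
n=11: →7(L), so W
n=12: →10(L), so W
From 12, the L positions reachable in one move are: 10, 7. Any move reaching one of these is winning.

Remove 2, leaving 10.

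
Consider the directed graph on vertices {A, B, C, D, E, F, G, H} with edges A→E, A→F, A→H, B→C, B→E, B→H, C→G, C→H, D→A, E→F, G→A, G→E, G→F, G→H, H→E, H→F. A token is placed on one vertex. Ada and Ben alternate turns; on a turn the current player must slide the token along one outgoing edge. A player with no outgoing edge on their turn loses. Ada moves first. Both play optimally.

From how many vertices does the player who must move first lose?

Positions with no move are L. A position that does have a move is losing for the player to move precisely when every available move leads to a winning position for the opponent. Fill in the labels:
Every edge goes from a vertex to one that appears earlier in the order F, E, H, A, G, C, B, D, so processing vertices in that order labels each vertex after all of its successors.
F: no outgoing edge → L
E: reaches L-position F → W
H: reaches L-position F → W
A: reaches L-position F → W
G: reaches L-position F → W
C: only reaches G(W), H(W), all W → L
B: reaches L-position C → W
D: only reaches A(W), which is W → L
The L vertices are C, D, F; that is 3 in all.

3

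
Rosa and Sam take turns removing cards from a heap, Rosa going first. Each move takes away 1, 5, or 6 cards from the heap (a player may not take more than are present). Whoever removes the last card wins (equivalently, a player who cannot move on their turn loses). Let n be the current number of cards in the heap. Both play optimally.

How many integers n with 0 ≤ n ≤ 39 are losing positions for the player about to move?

Work bottom-up. With no move the player to move loses. Otherwise the position is W if at least one move leads to an L position for the opponent, and L if every move leads to a W.
n=0: no move → L
n=1: W (go to 0, an L position)
n=2: L (sole option 1(W) is W)
n=3: W (go to 2, an L position)
n=4: L (sole option 3(W) is W)
n=5: W (go to 4, an L position)
n=6: W (go to 0, an L position)
n=7: W (go to 2, an L position)
n=8: W (go to 2, an L position)
n=9: W (go to 4, an L position)
n=10: W (go to 4, an L position)
n=11: L (options 10(W), 6(W), 5(W) are all W)
n=12: W (go to 11, an L position)
n=13: L (options 12(W), 8(W), 7(W) are all W)
n=14: W (go to 13, an L position)
n=15: L (options 14(W), 10(W), 9(W) are all W)
n=16: W (go to 15, an L position)
n=17: W (go to 11, an L position)
n=18: W (go to 13, an L position)
n=19: W (go to 13, an L position)
n=20: W (go to 15, an L position)
n=21: W (go to 15, an L position)
n=22: L (options 21(W), 17(W), 16(W) are all W)
n=23: W (go to 22, an L position)
n=24: L (options 23(W), 19(W), 18(W) are all W)
n=25: W (go to 24, an L position)
n=26: L (options 25(W), 21(W), 20(W) are all W)
n=27: W (go to 26, an L position)
n=28: W (go to 22, an L position)
n=29: W (go to 24, an L position)
n=30: W (go to 24, an L position)
n=31: W (go to 26, an L position)
n=32: W (go to 26, an L position)
n=33: L (options 32(W), 28(W), 27(W) are all W)
n=34: W (go to 33, an L position)
n=35: L (options 34(W), 30(W), 29(W) are all W)
n=36: W (go to 35, an L position)
n=37: L (options 36(W), 32(W), 31(W) are all W)
n=38: W (go to 37, an L position)
n=39: W (go to 33, an L position)
L entries with 0 ≤ n ≤ 39: n = 0, 2, 4, 11, 13, 15, 22, 24, 26, 33, 35, 37; that makes 12.

12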